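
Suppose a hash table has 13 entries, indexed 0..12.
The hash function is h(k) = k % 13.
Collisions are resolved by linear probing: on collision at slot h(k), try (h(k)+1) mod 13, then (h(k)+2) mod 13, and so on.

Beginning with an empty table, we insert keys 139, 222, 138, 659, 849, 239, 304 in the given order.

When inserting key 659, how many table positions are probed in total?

2

139: h=9 => slot 9
222: h=1 => slot 1
138: h=8 => slot 8
659: h=9, probe 9,10 => slot 10
849: h=4 => slot 4
239: h=5 => slot 5
304: h=5, probe 5,6 => slot 6
Table: [∅, 222, ∅, ∅, 849, 239, 304, ∅, 138, 139, 659, ∅, ∅]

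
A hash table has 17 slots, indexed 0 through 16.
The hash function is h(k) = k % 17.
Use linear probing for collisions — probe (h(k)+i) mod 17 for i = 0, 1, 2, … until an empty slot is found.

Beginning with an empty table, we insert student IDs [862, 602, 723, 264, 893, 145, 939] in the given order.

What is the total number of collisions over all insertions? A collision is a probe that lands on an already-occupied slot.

862 hashes to 12; slot 12 is free => place at 12.
602 hashes to 7; slot 7 is free => place at 7.
723 hashes to 9; slot 9 is free => place at 9.
264 hashes to 9; 9 taken => place at 10.
893 hashes to 9; 9,10 taken => place at 11.
145 hashes to 9; 9,10,11,12 taken => place at 13.
939 hashes to 4; slot 4 is free => place at 4.
Table: [∅, ∅, ∅, ∅, 939, ∅, ∅, 602, ∅, 723, 264, 893, 862, 145, ∅, ∅, ∅]

7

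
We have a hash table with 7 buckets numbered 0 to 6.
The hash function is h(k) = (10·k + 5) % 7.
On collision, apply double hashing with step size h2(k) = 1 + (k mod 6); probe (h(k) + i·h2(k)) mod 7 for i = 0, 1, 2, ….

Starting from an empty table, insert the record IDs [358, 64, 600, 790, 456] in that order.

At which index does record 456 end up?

3

358: h=1 -> slot 1
64: h=1, h2=5, probe 1,6 -> slot 6
600: h=6, h2=1, probe 6,0 -> slot 0
790: h=2 -> slot 2
456: h=1, h2=1, probe 1,2,3 -> slot 3
Table: [600, 358, 790, 456, ., ., 64]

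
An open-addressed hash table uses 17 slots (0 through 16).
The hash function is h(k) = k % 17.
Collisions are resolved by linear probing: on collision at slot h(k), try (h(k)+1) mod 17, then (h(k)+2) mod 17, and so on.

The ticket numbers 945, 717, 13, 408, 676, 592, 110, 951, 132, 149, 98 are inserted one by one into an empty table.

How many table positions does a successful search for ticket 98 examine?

945 hashes to 10; slot 10 is free => place at 10.
717 hashes to 3; slot 3 is free => place at 3.
13 hashes to 13; slot 13 is free => place at 13.
408 hashes to 0; slot 0 is free => place at 0.
676 hashes to 13; 13 taken => place at 14.
592 hashes to 14; 14 taken => place at 15.
110 hashes to 8; slot 8 is free => place at 8.
951 hashes to 16; slot 16 is free => place at 16.
132 hashes to 13; 13,14,15,16,0 taken => place at 1.
149 hashes to 13; 13,14,15,16,0,1 taken => place at 2.
98 hashes to 13; 13,14,15,16,0,1,2,3 taken => place at 4.
Table: [408, 132, 149, 717, 98, -, -, -, 110, -, 945, -, -, 13, 676, 592, 951]
Lookup 98: h=13, probe 13,14,15,16,0,1,2,3,4 → found at 4.

9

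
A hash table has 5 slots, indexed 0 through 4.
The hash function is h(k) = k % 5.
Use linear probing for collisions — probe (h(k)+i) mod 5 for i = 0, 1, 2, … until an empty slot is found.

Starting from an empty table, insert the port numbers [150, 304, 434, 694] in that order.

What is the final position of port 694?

150 hashes to 0; slot 0 is free -> place at 0.
304 hashes to 4; slot 4 is free -> place at 4.
434 hashes to 4; 4,0 taken -> place at 1.
694 hashes to 4; 4,0,1 taken -> place at 2.
Table: [150, 434, 694, ∅, 304]

2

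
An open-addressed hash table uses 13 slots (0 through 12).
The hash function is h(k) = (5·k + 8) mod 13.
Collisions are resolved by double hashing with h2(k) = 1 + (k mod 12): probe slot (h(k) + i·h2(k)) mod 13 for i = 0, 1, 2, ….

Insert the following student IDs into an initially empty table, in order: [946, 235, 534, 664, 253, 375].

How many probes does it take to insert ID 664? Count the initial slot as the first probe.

2

946: h=6 → slot 6
235: h=0 → slot 0
534: h=0, h2=7, probe 0,7 → slot 7
664: h=0, h2=5, probe 0,5 → slot 5
253: h=12 → slot 12
375: h=11 → slot 11
Table: [235, ., ., ., ., 664, 946, 534, ., ., ., 375, 253]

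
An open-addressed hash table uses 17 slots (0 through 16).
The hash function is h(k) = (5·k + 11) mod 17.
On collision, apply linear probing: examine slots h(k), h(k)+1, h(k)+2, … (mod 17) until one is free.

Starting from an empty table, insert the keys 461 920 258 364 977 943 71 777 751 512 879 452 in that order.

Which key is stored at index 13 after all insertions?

452

461 hashes to 4; slot 4 is free → place at 4.
920 hashes to 4; 4 taken → place at 5.
258 hashes to 9; slot 9 is free → place at 9.
364 hashes to 12; slot 12 is free → place at 12.
977 hashes to 0; slot 0 is free → place at 0.
943 hashes to 0; 0 taken → place at 1.
71 hashes to 9; 9 taken → place at 10.
777 hashes to 3; slot 3 is free → place at 3.
751 hashes to 9; 9,10 taken → place at 11.
512 hashes to 4; 4,5 taken → place at 6.
879 hashes to 3; 3,4,5,6 taken → place at 7.
452 hashes to 10; 10,11,12 taken → place at 13.
Table: [977, 943, ., 777, 461, 920, 512, 879, ., 258, 71, 751, 364, 452, ., ., .]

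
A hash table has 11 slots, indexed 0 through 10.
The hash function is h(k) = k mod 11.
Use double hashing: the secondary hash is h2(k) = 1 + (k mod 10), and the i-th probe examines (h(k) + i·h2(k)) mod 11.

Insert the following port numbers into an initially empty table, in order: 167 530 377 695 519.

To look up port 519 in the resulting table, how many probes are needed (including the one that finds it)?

2

167: h=2 -> slot 2
530: h=2, h2=1, probe 2,3 -> slot 3
377: h=3, h2=8, probe 3,0 -> slot 0
695: h=2, h2=6, probe 2,8 -> slot 8
519: h=2, h2=10, probe 2,1 -> slot 1
Table: [377, 519, 167, 530, ., ., ., ., 695, ., .]
Lookup 519: h=2, h2=10, probe 2,1 → found at 1.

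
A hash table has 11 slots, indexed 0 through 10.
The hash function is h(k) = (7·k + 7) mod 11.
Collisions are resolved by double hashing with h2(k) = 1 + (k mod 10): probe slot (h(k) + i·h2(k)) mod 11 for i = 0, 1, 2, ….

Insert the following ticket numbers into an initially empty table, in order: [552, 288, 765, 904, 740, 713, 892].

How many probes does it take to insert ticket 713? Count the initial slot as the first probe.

3

552 hashes to 10; slot 10 is free => place at 10.
288 hashes to 10, h2=9; 10 taken => place at 8.
765 hashes to 5; slot 5 is free => place at 5.
904 hashes to 10, h2=5; 10 taken => place at 4.
740 hashes to 6; slot 6 is free => place at 6.
713 hashes to 4, h2=4; 4,8 taken => place at 1.
892 hashes to 3; slot 3 is free => place at 3.
Table: [∅, 713, ∅, 892, 904, 765, 740, ∅, 288, ∅, 552]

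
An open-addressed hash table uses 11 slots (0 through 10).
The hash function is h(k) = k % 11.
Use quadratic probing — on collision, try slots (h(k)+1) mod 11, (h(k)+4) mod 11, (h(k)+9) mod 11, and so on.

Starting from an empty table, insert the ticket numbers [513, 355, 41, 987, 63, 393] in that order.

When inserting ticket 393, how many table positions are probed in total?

Insert 513: h=7, slot 7 empty → index 7.
Insert 355: h=3, slot 3 empty → index 3.
Insert 41: h=8, slot 8 empty → index 8.
Insert 987: h=8, slot 8 occupied → index 9.
Insert 63: h=8, slots 8,9 occupied → index 1.
Insert 393: h=8, slots 8,9,1 occupied → index 6.
Table: [—, 63, —, 355, —, —, 393, 513, 41, 987, —]

4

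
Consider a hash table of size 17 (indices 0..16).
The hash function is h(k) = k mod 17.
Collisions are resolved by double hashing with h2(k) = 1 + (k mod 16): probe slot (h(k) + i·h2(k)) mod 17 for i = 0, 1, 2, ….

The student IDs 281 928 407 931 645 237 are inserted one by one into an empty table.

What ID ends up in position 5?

281 hashes to 9; slot 9 is free → place at 9.
928 hashes to 10; slot 10 is free → place at 10.
407 hashes to 16; slot 16 is free → place at 16.
931 hashes to 13; slot 13 is free → place at 13.
645 hashes to 16, h2=6; 16 taken → place at 5.
237 hashes to 16, h2=14; 16,13,10 taken → place at 7.
Table: [., ., ., ., ., 645, ., 237, ., 281, 928, ., ., 931, ., ., 407]

645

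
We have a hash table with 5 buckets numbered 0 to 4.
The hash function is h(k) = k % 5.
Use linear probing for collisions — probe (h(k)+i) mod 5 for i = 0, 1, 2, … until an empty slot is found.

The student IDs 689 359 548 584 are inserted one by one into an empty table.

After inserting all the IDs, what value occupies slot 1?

689: h=4 => slot 4
359: h=4, probe 4,0 => slot 0
548: h=3 => slot 3
584: h=4, probe 4,0,1 => slot 1
Table: [359, 584, -, 548, 689]

584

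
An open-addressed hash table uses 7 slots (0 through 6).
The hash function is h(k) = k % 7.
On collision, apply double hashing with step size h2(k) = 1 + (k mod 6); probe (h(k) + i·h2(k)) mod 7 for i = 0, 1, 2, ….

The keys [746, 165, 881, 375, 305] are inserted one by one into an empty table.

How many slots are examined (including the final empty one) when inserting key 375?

746 hashes to 4; slot 4 is free → place at 4.
165 hashes to 4, h2=4; 4 taken → place at 1.
881 hashes to 6; slot 6 is free → place at 6.
375 hashes to 4, h2=4; 4,1 taken → place at 5.
305 hashes to 4, h2=6; 4 taken → place at 3.
Table: [., 165, ., 305, 746, 375, 881]

3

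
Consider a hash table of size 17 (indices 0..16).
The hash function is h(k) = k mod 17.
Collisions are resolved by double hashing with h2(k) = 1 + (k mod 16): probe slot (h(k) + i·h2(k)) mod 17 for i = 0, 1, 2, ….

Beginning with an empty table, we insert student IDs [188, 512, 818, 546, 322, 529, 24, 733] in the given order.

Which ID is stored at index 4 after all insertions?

188 hashes to 1; slot 1 is free → place at 1.
512 hashes to 2; slot 2 is free → place at 2.
818 hashes to 2, h2=3; 2 taken → place at 5.
546 hashes to 2, h2=3; 2,5 taken → place at 8.
322 hashes to 16; slot 16 is free → place at 16.
529 hashes to 2, h2=2; 2 taken → place at 4.
24 hashes to 7; slot 7 is free → place at 7.
733 hashes to 2, h2=14; 2,16 taken → place at 13.
Table: [-, 188, 512, -, 529, 818, -, 24, 546, -, -, -, -, 733, -, -, 322]

529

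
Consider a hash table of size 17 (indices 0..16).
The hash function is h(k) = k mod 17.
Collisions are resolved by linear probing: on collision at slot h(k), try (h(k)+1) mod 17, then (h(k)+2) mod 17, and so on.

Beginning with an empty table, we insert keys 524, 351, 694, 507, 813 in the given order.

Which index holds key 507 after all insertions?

Insert 524: h=14, slot 14 empty → index 14.
Insert 351: h=11, slot 11 empty → index 11.
Insert 694: h=14, slot 14 occupied → index 15.
Insert 507: h=14, slots 14,15 occupied → index 16.
Insert 813: h=14, slots 14,15,16 occupied → index 0.
Table: [813, —, —, —, —, —, —, —, —, —, —, 351, —, —, 524, 694, 507]

16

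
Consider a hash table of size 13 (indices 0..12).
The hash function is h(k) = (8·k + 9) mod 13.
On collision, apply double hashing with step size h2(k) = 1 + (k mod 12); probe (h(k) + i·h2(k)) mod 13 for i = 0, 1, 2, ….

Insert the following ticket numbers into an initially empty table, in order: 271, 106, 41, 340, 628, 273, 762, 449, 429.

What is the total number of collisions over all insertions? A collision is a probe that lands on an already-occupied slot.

271: h=6 => slot 6
106: h=12 => slot 12
41: h=12, h2=6, probe 12,5 => slot 5
340: h=12, h2=5, probe 12,4 => slot 4
628: h=2 => slot 2
273: h=9 => slot 9
762: h=8 => slot 8
449: h=0 => slot 0
429: h=9, h2=10, probe 9,6,3 => slot 3
Table: [449, —, 628, 429, 340, 41, 271, —, 762, 273, —, —, 106]

4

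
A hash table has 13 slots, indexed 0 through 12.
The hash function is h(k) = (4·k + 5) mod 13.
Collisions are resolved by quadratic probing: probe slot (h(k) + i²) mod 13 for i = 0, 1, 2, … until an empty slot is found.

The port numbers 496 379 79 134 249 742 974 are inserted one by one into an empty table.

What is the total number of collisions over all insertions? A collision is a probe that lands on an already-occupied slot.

5

Insert 496: h=0, slot 0 empty → index 0.
Insert 379: h=0, slot 0 occupied → index 1.
Insert 79: h=9, slot 9 empty → index 9.
Insert 134: h=8, slot 8 empty → index 8.
Insert 249: h=0, slots 0,1 occupied → index 4.
Insert 742: h=9, slot 9 occupied → index 10.
Insert 974: h=1, slot 1 occupied → index 2.
Table: [496, 379, 974, ., 249, ., ., ., 134, 79, 742, ., .]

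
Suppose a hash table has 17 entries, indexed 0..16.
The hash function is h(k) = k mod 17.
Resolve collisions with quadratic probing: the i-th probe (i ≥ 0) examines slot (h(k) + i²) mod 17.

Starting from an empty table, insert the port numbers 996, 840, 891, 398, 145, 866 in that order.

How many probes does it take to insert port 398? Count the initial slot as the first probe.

996 hashes to 10; slot 10 is free → place at 10.
840 hashes to 7; slot 7 is free → place at 7.
891 hashes to 7; 7 taken → place at 8.
398 hashes to 7; 7,8 taken → place at 11.
145 hashes to 9; slot 9 is free → place at 9.
866 hashes to 16; slot 16 is free → place at 16.
Table: [∅, ∅, ∅, ∅, ∅, ∅, ∅, 840, 891, 145, 996, 398, ∅, ∅, ∅, ∅, 866]

3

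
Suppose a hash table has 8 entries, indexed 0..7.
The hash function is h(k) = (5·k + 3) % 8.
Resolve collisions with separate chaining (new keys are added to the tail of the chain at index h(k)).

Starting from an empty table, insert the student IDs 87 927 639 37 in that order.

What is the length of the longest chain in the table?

3

Insert 87: h=6, bucket 6 empty -> new chain.
Insert 927: h=6, bucket 6 nonempty -> append to chain.
Insert 639: h=6, bucket 6 nonempty -> append to chain.
Insert 37: h=4, bucket 4 empty -> new chain.
Final buckets:
0: —
1: —
2: —
3: —
4: 37
5: —
6: 87 -> 927 -> 639
7: —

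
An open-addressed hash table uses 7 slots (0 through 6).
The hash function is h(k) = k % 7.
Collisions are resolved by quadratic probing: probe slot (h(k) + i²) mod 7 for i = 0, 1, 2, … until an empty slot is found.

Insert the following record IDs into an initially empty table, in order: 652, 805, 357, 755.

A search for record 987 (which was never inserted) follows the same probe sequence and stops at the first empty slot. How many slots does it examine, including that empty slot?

4

652 hashes to 1; slot 1 is free => place at 1.
805 hashes to 0; slot 0 is free => place at 0.
357 hashes to 0; 0,1 taken => place at 4.
755 hashes to 6; slot 6 is free => place at 6.
Table: [805, 652, ., ., 357, ., 755]
Lookup 987: h=0, probe 0,1,4,2 → slot 2 empty, not found.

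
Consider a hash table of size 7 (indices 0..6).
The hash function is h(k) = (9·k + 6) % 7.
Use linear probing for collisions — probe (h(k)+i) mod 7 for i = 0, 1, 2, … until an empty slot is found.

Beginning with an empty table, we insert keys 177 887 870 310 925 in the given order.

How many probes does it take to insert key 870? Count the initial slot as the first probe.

177 hashes to 3; slot 3 is free → place at 3.
887 hashes to 2; slot 2 is free → place at 2.
870 hashes to 3; 3 taken → place at 4.
310 hashes to 3; 3,4 taken → place at 5.
925 hashes to 1; slot 1 is free → place at 1.
Table: [., 925, 887, 177, 870, 310, .]

2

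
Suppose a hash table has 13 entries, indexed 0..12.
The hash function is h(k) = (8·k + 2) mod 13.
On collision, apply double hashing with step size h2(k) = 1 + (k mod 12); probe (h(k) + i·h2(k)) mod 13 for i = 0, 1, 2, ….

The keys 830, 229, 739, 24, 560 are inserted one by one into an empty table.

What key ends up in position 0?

24

Insert 830: h=12, slot 12 empty -> index 12.
Insert 229: h=1, slot 1 empty -> index 1.
Insert 739: h=12, h2=8, slot 12 occupied -> index 7.
Insert 24: h=12, h2=1, slot 12 occupied -> index 0.
Insert 560: h=10, slot 10 empty -> index 10.
Table: [24, 229, _, _, _, _, _, 739, _, _, 560, _, 830]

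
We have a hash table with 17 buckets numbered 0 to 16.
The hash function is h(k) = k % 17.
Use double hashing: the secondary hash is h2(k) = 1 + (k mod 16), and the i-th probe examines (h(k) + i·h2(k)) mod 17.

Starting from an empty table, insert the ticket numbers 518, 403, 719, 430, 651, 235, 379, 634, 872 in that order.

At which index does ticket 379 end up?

518: h=8 -> slot 8
403: h=12 -> slot 12
719: h=5 -> slot 5
430: h=5, h2=15, probe 5,3 -> slot 3
651: h=5, h2=12, probe 5,0 -> slot 0
235: h=14 -> slot 14
379: h=5, h2=12, probe 5,0,12,7 -> slot 7
634: h=5, h2=11, probe 5,16 -> slot 16
872: h=5, h2=9, probe 5,14,6 -> slot 6
Table: [651, _, _, 430, _, 719, 872, 379, 518, _, _, _, 403, _, 235, _, 634]

7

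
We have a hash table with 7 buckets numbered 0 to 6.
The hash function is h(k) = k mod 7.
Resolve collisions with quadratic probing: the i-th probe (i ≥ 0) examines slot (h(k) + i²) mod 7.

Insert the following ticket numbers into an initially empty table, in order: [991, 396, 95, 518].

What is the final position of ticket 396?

991: h=4 => slot 4
396: h=4, probe 4,5 => slot 5
95: h=4, probe 4,5,1 => slot 1
518: h=0 => slot 0
Table: [518, 95, —, —, 991, 396, —]

5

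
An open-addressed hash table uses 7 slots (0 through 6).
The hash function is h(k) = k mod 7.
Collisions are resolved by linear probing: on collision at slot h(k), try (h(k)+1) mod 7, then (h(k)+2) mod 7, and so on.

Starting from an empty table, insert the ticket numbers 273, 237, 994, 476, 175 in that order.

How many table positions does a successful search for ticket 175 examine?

273: h=0 => slot 0
237: h=6 => slot 6
994: h=0, probe 0,1 => slot 1
476: h=0, probe 0,1,2 => slot 2
175: h=0, probe 0,1,2,3 => slot 3
Table: [273, 994, 476, 175, —, —, 237]
Lookup 175: h=0, probe 0,1,2,3 → found at 3.

4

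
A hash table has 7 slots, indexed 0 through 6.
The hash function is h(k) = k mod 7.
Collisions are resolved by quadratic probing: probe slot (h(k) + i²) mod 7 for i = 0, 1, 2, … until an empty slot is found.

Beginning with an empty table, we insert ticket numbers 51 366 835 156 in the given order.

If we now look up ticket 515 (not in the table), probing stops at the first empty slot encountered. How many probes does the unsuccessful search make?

2

51 hashes to 2; slot 2 is free -> place at 2.
366 hashes to 2; 2 taken -> place at 3.
835 hashes to 2; 2,3 taken -> place at 6.
156 hashes to 2; 2,3,6 taken -> place at 4.
Table: [_, _, 51, 366, 156, _, 835]
Lookup 515: h=4, probe 4,5 → slot 5 empty, not found.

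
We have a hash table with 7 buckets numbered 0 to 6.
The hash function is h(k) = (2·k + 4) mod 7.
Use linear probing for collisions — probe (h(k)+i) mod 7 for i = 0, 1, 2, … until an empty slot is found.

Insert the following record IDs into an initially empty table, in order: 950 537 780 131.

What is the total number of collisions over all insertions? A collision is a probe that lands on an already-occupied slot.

3

Insert 950: h=0, slot 0 empty -> index 0.
Insert 537: h=0, slot 0 occupied -> index 1.
Insert 780: h=3, slot 3 empty -> index 3.
Insert 131: h=0, slots 0,1 occupied -> index 2.
Table: [950, 537, 131, 780, -, -, -]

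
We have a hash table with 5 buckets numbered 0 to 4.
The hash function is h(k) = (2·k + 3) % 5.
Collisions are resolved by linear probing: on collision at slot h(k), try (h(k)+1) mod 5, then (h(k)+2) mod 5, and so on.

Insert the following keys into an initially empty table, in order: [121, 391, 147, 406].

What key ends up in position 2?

Insert 121: h=0, slot 0 empty => index 0.
Insert 391: h=0, slot 0 occupied => index 1.
Insert 147: h=2, slot 2 empty => index 2.
Insert 406: h=0, slots 0,1,2 occupied => index 3.
Table: [121, 391, 147, 406, —]

147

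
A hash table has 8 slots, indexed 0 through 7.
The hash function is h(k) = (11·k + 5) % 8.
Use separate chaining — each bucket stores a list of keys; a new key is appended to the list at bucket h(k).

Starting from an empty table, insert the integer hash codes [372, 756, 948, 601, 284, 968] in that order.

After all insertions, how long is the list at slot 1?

4

372 -> bucket 1
756 -> bucket 1 (collision)
948 -> bucket 1 (collision)
601 -> bucket 0
284 -> bucket 1 (collision)
968 -> bucket 5
Final buckets:
0: 601
1: 372 -> 756 -> 948 -> 284
2: -
3: -
4: -
5: 968
6: -
7: -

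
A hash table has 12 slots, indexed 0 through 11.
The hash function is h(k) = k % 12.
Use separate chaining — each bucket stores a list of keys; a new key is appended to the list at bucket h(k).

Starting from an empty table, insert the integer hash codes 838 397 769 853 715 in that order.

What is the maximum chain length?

838 → bucket 10
397 → bucket 1
769 → bucket 1 (collision)
853 → bucket 1 (collision)
715 → bucket 7
Final buckets:
0: -
1: 397 -> 769 -> 853
2: -
3: -
4: -
5: -
6: -
7: 715
8: -
9: -
10: 838
11: -

3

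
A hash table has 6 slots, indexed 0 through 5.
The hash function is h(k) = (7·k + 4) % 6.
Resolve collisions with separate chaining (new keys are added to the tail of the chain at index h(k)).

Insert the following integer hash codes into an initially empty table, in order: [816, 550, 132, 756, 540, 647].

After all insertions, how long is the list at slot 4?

4

Insert 816: h=4, bucket 4 empty -> new chain.
Insert 550: h=2, bucket 2 empty -> new chain.
Insert 132: h=4, bucket 4 nonempty -> append to chain.
Insert 756: h=4, bucket 4 nonempty -> append to chain.
Insert 540: h=4, bucket 4 nonempty -> append to chain.
Insert 647: h=3, bucket 3 empty -> new chain.
Final buckets:
0: ∅
1: ∅
2: 550
3: 647
4: 816 -> 132 -> 756 -> 540
5: ∅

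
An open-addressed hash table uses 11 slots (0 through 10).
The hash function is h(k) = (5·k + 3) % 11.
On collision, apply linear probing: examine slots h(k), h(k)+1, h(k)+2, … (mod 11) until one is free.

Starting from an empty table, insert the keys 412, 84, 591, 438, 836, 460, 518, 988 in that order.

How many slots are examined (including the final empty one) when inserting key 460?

412: h=6 -> slot 6
84: h=5 -> slot 5
591: h=10 -> slot 10
438: h=4 -> slot 4
836: h=3 -> slot 3
460: h=4, probe 4,5,6,7 -> slot 7
518: h=8 -> slot 8
988: h=4, probe 4,5,6,7,8,9 -> slot 9
Table: [-, -, -, 836, 438, 84, 412, 460, 518, 988, 591]

4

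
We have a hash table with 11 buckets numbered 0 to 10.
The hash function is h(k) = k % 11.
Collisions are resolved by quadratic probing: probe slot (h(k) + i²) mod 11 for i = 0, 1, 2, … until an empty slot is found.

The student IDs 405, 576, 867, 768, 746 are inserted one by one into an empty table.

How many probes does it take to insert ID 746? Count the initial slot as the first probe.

405: h=9 -> slot 9
576: h=4 -> slot 4
867: h=9, probe 9,10 -> slot 10
768: h=9, probe 9,10,2 -> slot 2
746: h=9, probe 9,10,2,7 -> slot 7
Table: [∅, ∅, 768, ∅, 576, ∅, ∅, 746, ∅, 405, 867]

4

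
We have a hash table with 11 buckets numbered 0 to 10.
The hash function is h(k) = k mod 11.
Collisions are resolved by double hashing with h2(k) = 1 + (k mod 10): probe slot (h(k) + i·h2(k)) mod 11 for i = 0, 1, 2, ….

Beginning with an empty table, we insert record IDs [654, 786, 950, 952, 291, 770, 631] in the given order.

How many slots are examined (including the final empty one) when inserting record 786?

2

Insert 654: h=5, slot 5 empty → index 5.
Insert 786: h=5, h2=7, slot 5 occupied → index 1.
Insert 950: h=4, slot 4 empty → index 4.
Insert 952: h=6, slot 6 empty → index 6.
Insert 291: h=5, h2=2, slot 5 occupied → index 7.
Insert 770: h=0, slot 0 empty → index 0.
Insert 631: h=4, h2=2, slots 4,6 occupied → index 8.
Table: [770, 786, ., ., 950, 654, 952, 291, 631, ., .]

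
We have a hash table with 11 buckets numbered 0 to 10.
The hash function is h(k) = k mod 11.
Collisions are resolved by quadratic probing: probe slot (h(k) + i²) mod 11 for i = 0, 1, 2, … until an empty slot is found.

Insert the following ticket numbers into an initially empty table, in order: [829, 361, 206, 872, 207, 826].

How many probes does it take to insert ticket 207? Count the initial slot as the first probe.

829: h=4 → slot 4
361: h=9 → slot 9
206: h=8 → slot 8
872: h=3 → slot 3
207: h=9, probe 9,10 → slot 10
826: h=1 → slot 1
Table: [∅, 826, ∅, 872, 829, ∅, ∅, ∅, 206, 361, 207]

2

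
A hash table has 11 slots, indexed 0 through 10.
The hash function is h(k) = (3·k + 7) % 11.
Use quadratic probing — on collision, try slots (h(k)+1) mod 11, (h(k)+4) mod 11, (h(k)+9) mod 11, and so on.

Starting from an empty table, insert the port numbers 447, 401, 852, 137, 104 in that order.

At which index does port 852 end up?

447: h=6 → slot 6
401: h=0 → slot 0
852: h=0, probe 0,1 → slot 1
137: h=0, probe 0,1,4 → slot 4
104: h=0, probe 0,1,4,9 → slot 9
Table: [401, 852, ∅, ∅, 137, ∅, 447, ∅, ∅, 104, ∅]

1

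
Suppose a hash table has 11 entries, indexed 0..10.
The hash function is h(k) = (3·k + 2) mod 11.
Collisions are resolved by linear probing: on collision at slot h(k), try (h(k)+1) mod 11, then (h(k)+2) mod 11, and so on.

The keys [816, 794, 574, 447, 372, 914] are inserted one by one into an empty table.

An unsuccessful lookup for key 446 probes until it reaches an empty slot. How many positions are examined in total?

816: h=8 -> slot 8
794: h=8, probe 8,9 -> slot 9
574: h=8, probe 8,9,10 -> slot 10
447: h=1 -> slot 1
372: h=7 -> slot 7
914: h=5 -> slot 5
Table: [_, 447, _, _, _, 914, _, 372, 816, 794, 574]
Lookup 446: h=9, probe 9,10,0 → slot 0 empty, not found.

3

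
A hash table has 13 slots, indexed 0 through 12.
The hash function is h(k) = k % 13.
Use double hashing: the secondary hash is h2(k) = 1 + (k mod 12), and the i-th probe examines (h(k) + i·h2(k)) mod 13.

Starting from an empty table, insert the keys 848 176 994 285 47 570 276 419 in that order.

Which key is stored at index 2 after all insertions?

419

848: h=3 → slot 3
176: h=7 → slot 7
994: h=6 → slot 6
285: h=12 → slot 12
47: h=8 → slot 8
570: h=11 → slot 11
276: h=3, h2=1, probe 3,4 → slot 4
419: h=3, h2=12, probe 3,2 → slot 2
Table: [∅, ∅, 419, 848, 276, ∅, 994, 176, 47, ∅, ∅, 570, 285]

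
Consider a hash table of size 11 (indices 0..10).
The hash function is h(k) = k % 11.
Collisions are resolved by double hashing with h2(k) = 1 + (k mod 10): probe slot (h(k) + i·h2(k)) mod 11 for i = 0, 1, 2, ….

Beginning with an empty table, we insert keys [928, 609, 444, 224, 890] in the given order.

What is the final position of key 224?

8

Insert 928: h=4, slot 4 empty => index 4.
Insert 609: h=4, h2=10, slot 4 occupied => index 3.
Insert 444: h=4, h2=5, slot 4 occupied => index 9.
Insert 224: h=4, h2=5, slots 4,9,3 occupied => index 8.
Insert 890: h=10, slot 10 empty => index 10.
Table: [., ., ., 609, 928, ., ., ., 224, 444, 890]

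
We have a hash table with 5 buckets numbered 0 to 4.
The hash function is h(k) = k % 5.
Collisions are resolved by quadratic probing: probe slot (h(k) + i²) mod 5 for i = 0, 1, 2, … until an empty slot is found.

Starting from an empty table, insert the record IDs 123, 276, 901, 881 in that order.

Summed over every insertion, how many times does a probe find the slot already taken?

3

123: h=3 -> slot 3
276: h=1 -> slot 1
901: h=1, probe 1,2 -> slot 2
881: h=1, probe 1,2,0 -> slot 0
Table: [881, 276, 901, 123, .]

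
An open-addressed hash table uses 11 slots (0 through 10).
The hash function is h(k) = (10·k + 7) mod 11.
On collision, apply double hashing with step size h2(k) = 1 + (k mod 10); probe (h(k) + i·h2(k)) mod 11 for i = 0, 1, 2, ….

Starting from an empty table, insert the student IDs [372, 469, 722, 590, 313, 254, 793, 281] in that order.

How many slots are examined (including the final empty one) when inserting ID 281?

Insert 372: h=9, slot 9 empty → index 9.
Insert 469: h=0, slot 0 empty → index 0.
Insert 722: h=0, h2=3, slot 0 occupied → index 3.
Insert 590: h=0, h2=1, slot 0 occupied → index 1.
Insert 313: h=2, slot 2 empty → index 2.
Insert 254: h=6, slot 6 empty → index 6.
Insert 793: h=6, h2=4, slot 6 occupied → index 10.
Insert 281: h=1, h2=2, slots 1,3 occupied → index 5.
Table: [469, 590, 313, 722, ∅, 281, 254, ∅, ∅, 372, 793]

3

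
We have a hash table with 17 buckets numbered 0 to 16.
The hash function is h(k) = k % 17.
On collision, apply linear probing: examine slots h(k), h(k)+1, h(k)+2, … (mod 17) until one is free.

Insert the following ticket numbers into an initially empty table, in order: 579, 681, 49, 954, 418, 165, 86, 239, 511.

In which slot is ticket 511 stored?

6

579 hashes to 1; slot 1 is free => place at 1.
681 hashes to 1; 1 taken => place at 2.
49 hashes to 15; slot 15 is free => place at 15.
954 hashes to 2; 2 taken => place at 3.
418 hashes to 10; slot 10 is free => place at 10.
165 hashes to 12; slot 12 is free => place at 12.
86 hashes to 1; 1,2,3 taken => place at 4.
239 hashes to 1; 1,2,3,4 taken => place at 5.
511 hashes to 1; 1,2,3,4,5 taken => place at 6.
Table: [∅, 579, 681, 954, 86, 239, 511, ∅, ∅, ∅, 418, ∅, 165, ∅, ∅, 49, ∅]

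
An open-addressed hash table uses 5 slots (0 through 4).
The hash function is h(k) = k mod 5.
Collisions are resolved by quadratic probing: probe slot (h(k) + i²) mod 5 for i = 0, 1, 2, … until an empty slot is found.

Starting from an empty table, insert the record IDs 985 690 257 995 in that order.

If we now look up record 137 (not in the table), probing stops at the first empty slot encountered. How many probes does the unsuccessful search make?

985 hashes to 0; slot 0 is free => place at 0.
690 hashes to 0; 0 taken => place at 1.
257 hashes to 2; slot 2 is free => place at 2.
995 hashes to 0; 0,1 taken => place at 4.
Table: [985, 690, 257, ., 995]
Lookup 137: h=2, probe 2,3 → slot 3 empty, not found.

2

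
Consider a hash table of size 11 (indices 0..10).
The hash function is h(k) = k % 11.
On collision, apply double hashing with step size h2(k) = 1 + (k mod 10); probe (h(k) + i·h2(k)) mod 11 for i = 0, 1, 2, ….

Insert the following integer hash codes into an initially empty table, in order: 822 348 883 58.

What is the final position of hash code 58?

822: h=8 -> slot 8
348: h=7 -> slot 7
883: h=3 -> slot 3
58: h=3, h2=9, probe 3,1 -> slot 1
Table: [., 58, ., 883, ., ., ., 348, 822, ., .]

1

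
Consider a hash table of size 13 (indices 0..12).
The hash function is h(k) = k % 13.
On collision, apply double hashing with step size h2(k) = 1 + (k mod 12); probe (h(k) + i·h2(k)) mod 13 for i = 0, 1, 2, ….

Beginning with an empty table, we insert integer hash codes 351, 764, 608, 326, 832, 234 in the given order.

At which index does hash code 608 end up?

6

351 hashes to 0; slot 0 is free -> place at 0.
764 hashes to 10; slot 10 is free -> place at 10.
608 hashes to 10, h2=9; 10 taken -> place at 6.
326 hashes to 1; slot 1 is free -> place at 1.
832 hashes to 0, h2=5; 0 taken -> place at 5.
234 hashes to 0, h2=7; 0 taken -> place at 7.
Table: [351, 326, —, —, —, 832, 608, 234, —, —, 764, —, —]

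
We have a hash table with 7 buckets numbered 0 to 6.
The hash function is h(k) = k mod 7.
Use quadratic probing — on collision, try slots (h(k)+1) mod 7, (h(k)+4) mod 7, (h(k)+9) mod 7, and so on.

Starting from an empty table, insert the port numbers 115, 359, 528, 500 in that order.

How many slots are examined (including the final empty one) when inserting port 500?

115 hashes to 3; slot 3 is free => place at 3.
359 hashes to 2; slot 2 is free => place at 2.
528 hashes to 3; 3 taken => place at 4.
500 hashes to 3; 3,4 taken => place at 0.
Table: [500, ∅, 359, 115, 528, ∅, ∅]

3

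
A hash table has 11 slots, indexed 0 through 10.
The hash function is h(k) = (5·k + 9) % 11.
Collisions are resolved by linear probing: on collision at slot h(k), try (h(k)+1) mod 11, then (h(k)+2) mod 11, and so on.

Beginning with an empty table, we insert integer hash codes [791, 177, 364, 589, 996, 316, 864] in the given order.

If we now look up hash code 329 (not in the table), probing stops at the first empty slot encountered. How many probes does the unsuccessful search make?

Insert 791: h=4, slot 4 empty -> index 4.
Insert 177: h=3, slot 3 empty -> index 3.
Insert 364: h=3, slots 3,4 occupied -> index 5.
Insert 589: h=6, slot 6 empty -> index 6.
Insert 996: h=6, slot 6 occupied -> index 7.
Insert 316: h=5, slots 5,6,7 occupied -> index 8.
Insert 864: h=6, slots 6,7,8 occupied -> index 9.
Table: [-, -, -, 177, 791, 364, 589, 996, 316, 864, -]
Lookup 329: h=4, probe 4,5,6,7,8,9,10 → slot 10 empty, not found.

7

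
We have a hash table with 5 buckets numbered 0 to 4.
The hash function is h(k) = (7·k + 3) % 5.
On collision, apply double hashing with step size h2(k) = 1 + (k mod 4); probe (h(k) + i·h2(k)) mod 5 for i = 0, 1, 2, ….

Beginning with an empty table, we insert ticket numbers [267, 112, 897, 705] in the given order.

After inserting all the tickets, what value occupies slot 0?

705

267 hashes to 2; slot 2 is free => place at 2.
112 hashes to 2, h2=1; 2 taken => place at 3.
897 hashes to 2, h2=2; 2 taken => place at 4.
705 hashes to 3, h2=2; 3 taken => place at 0.
Table: [705, —, 267, 112, 897]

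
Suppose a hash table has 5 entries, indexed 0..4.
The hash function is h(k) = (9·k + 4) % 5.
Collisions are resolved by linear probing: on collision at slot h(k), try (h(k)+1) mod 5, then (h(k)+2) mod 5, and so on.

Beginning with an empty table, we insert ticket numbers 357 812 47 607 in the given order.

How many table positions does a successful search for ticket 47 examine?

3

357 hashes to 2; slot 2 is free -> place at 2.
812 hashes to 2; 2 taken -> place at 3.
47 hashes to 2; 2,3 taken -> place at 4.
607 hashes to 2; 2,3,4 taken -> place at 0.
Table: [607, —, 357, 812, 47]
Lookup 47: h=2, probe 2,3,4 → found at 4.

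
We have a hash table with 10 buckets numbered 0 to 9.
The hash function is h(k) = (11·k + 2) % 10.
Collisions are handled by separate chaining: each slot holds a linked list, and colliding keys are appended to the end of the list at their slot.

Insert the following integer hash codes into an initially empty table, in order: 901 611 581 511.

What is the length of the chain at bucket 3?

4

901 -> bucket 3
611 -> bucket 3 (collision)
581 -> bucket 3 (collision)
511 -> bucket 3 (collision)
Final buckets:
0: .
1: .
2: .
3: 901 -> 611 -> 581 -> 511
4: .
5: .
6: .
7: .
8: .
9: .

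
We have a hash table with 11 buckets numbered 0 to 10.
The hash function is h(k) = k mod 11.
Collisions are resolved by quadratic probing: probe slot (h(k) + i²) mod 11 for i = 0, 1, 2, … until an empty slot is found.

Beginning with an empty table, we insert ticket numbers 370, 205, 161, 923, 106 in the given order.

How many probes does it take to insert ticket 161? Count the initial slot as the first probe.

3

370: h=7 -> slot 7
205: h=7, probe 7,8 -> slot 8
161: h=7, probe 7,8,0 -> slot 0
923: h=10 -> slot 10
106: h=7, probe 7,8,0,5 -> slot 5
Table: [161, -, -, -, -, 106, -, 370, 205, -, 923]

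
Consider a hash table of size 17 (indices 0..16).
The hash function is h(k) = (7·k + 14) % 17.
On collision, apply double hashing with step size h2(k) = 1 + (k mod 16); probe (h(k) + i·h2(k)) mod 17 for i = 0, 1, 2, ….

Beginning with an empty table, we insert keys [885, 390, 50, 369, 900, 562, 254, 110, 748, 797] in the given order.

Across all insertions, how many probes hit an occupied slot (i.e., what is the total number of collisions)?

7

885: h=4 -> slot 4
390: h=7 -> slot 7
50: h=7, h2=3, probe 7,10 -> slot 10
369: h=13 -> slot 13
900: h=7, h2=5, probe 7,12 -> slot 12
562: h=4, h2=3, probe 4,7,10,13,16 -> slot 16
254: h=7, h2=15, probe 7,5 -> slot 5
110: h=2 -> slot 2
748: h=14 -> slot 14
797: h=0 -> slot 0
Table: [797, ., 110, ., 885, 254, ., 390, ., ., 50, ., 900, 369, 748, ., 562]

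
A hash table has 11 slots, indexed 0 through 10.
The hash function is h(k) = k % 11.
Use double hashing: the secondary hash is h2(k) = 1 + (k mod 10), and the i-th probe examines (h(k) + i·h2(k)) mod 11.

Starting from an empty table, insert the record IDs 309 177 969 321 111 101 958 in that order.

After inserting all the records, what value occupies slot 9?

177

309 hashes to 1; slot 1 is free -> place at 1.
177 hashes to 1, h2=8; 1 taken -> place at 9.
969 hashes to 1, h2=10; 1 taken -> place at 0.
321 hashes to 2; slot 2 is free -> place at 2.
111 hashes to 1, h2=2; 1 taken -> place at 3.
101 hashes to 2, h2=2; 2 taken -> place at 4.
958 hashes to 1, h2=9; 1 taken -> place at 10.
Table: [969, 309, 321, 111, 101, _, _, _, _, 177, 958]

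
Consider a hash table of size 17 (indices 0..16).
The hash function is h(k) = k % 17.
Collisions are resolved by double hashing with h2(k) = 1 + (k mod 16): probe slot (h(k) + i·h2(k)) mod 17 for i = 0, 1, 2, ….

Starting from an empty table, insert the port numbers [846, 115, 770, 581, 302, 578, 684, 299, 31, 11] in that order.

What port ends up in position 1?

11

Insert 846: h=13, slot 13 empty → index 13.
Insert 115: h=13, h2=4, slot 13 occupied → index 0.
Insert 770: h=5, slot 5 empty → index 5.
Insert 581: h=3, slot 3 empty → index 3.
Insert 302: h=13, h2=15, slot 13 occupied → index 11.
Insert 578: h=0, h2=3, slots 0,3 occupied → index 6.
Insert 684: h=4, slot 4 empty → index 4.
Insert 299: h=10, slot 10 empty → index 10.
Insert 31: h=14, slot 14 empty → index 14.
Insert 11: h=11, h2=12, slots 11,6 occupied → index 1.
Table: [115, 11, -, 581, 684, 770, 578, -, -, -, 299, 302, -, 846, 31, -, -]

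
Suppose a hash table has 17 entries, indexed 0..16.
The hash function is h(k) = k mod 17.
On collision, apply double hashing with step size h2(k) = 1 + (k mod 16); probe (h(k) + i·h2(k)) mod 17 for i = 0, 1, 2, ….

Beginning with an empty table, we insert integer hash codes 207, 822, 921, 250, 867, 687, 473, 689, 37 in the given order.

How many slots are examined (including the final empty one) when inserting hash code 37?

3

207: h=3 => slot 3
822: h=6 => slot 6
921: h=3, h2=10, probe 3,13 => slot 13
250: h=12 => slot 12
867: h=0 => slot 0
687: h=7 => slot 7
473: h=14 => slot 14
689: h=9 => slot 9
37: h=3, h2=6, probe 3,9,15 => slot 15
Table: [867, ∅, ∅, 207, ∅, ∅, 822, 687, ∅, 689, ∅, ∅, 250, 921, 473, 37, ∅]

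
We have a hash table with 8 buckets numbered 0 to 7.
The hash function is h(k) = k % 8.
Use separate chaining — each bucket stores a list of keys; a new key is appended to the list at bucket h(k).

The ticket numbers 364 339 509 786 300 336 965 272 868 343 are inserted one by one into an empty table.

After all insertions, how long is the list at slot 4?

Insert 364: h=4, bucket 4 empty → new chain.
Insert 339: h=3, bucket 3 empty → new chain.
Insert 509: h=5, bucket 5 empty → new chain.
Insert 786: h=2, bucket 2 empty → new chain.
Insert 300: h=4, bucket 4 nonempty → append to chain.
Insert 336: h=0, bucket 0 empty → new chain.
Insert 965: h=5, bucket 5 nonempty → append to chain.
Insert 272: h=0, bucket 0 nonempty → append to chain.
Insert 868: h=4, bucket 4 nonempty → append to chain.
Insert 343: h=7, bucket 7 empty → new chain.
Final buckets:
0: 336 -> 272
1: —
2: 786
3: 339
4: 364 -> 300 -> 868
5: 509 -> 965
6: —
7: 343

3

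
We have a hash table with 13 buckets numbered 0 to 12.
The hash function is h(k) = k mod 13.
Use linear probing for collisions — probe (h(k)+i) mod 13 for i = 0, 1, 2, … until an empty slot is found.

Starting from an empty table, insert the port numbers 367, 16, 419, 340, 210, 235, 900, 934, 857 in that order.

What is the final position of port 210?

367: h=3 => slot 3
16: h=3, probe 3,4 => slot 4
419: h=3, probe 3,4,5 => slot 5
340: h=2 => slot 2
210: h=2, probe 2,3,4,5,6 => slot 6
235: h=1 => slot 1
900: h=3, probe 3,4,5,6,7 => slot 7
934: h=11 => slot 11
857: h=12 => slot 12
Table: [., 235, 340, 367, 16, 419, 210, 900, ., ., ., 934, 857]

6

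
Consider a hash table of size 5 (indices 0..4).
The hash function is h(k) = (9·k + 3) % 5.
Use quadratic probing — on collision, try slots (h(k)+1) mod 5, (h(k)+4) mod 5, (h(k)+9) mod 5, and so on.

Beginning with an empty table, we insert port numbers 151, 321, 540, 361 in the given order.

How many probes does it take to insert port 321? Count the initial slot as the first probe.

151: h=2 → slot 2
321: h=2, probe 2,3 → slot 3
540: h=3, probe 3,4 → slot 4
361: h=2, probe 2,3,1 → slot 1
Table: [—, 361, 151, 321, 540]

2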